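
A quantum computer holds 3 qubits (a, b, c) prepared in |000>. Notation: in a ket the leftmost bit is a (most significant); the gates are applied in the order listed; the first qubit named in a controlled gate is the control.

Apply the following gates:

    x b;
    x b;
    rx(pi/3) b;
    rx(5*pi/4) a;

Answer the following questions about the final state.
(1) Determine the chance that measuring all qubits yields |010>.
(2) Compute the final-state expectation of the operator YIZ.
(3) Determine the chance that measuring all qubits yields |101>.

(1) Outcome |010> occurs with probability 1/8 - sqrt(2)/16.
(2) In the final state, YIZ has expectation sqrt(2)/2.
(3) The probability of measuring |101> is 0.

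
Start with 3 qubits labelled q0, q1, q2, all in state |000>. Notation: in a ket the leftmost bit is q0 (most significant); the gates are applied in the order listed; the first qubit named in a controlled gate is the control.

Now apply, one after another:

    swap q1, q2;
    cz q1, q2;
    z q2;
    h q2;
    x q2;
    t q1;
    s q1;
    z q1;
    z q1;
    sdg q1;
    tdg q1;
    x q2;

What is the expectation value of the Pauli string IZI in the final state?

The expectation value of IZI is 1. Key observation: the block from step 5 through step 12 cancels to the identity and can be dropped.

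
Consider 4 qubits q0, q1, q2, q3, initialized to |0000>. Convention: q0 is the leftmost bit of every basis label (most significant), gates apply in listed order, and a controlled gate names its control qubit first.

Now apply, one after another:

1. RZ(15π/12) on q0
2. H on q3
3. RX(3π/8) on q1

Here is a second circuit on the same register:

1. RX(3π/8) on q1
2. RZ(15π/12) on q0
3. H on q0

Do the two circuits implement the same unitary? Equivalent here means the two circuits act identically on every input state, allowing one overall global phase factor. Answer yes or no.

No — the two circuits implement different unitaries, even allowing a global phase.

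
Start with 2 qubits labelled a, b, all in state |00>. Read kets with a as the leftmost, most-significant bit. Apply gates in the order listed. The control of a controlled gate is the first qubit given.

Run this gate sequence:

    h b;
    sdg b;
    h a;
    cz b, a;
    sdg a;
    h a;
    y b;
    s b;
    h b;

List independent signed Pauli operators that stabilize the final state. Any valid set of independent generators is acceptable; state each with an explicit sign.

One valid set of independent stabilizer generators is +XZ, +ZY (any independent generating set of the same group is equally correct).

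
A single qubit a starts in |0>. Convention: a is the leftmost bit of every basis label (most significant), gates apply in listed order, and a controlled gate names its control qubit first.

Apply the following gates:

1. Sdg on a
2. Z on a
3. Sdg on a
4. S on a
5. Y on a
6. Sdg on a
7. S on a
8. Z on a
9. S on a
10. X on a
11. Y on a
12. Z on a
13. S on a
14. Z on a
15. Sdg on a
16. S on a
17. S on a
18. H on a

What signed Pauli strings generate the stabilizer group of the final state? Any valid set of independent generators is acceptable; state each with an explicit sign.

The final state is stabilized by the group generated by -X; other independent generating sets are equally valid.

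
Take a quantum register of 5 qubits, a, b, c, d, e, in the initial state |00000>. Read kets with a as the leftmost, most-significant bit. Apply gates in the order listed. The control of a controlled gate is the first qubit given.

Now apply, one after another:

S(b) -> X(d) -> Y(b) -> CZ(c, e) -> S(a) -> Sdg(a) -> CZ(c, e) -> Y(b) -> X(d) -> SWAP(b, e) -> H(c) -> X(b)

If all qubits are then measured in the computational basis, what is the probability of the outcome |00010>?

A full measurement returns |00010> with probability 0. Key observation: steps 2-9 multiply out to the identity, so the circuit reduces to the remaining gates.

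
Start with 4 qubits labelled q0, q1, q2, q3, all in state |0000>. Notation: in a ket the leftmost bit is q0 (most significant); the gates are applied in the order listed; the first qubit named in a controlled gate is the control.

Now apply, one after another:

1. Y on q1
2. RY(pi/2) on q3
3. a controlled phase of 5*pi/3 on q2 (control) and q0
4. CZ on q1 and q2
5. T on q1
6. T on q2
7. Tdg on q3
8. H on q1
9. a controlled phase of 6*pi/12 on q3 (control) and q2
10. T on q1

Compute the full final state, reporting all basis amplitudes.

After the circuit, the state carries amplitude exp(3*I*pi/4)/2 on |0000>, I/2 on |0001>, 1/2 on |0100>, -exp(3*I*pi/4)/2 on |0101>, and 0 on every other basis state.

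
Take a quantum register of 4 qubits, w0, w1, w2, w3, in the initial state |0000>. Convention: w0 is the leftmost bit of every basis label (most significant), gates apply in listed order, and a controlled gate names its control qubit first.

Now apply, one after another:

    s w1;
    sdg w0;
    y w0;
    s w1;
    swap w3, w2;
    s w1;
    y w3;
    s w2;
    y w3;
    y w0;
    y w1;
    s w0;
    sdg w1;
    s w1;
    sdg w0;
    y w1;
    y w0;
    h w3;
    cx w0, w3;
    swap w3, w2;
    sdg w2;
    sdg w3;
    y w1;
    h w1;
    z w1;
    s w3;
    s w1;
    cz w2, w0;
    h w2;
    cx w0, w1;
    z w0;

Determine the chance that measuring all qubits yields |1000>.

The probability of measuring |1000> is 1/4.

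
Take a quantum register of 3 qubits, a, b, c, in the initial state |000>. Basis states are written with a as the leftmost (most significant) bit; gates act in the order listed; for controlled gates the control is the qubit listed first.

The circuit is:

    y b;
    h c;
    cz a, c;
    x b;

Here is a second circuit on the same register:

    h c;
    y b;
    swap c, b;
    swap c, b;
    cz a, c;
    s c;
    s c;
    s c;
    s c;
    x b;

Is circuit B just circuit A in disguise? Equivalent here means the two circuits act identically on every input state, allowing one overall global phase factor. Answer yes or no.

Yes, they are equivalent — the unitaries differ by at most a global phase.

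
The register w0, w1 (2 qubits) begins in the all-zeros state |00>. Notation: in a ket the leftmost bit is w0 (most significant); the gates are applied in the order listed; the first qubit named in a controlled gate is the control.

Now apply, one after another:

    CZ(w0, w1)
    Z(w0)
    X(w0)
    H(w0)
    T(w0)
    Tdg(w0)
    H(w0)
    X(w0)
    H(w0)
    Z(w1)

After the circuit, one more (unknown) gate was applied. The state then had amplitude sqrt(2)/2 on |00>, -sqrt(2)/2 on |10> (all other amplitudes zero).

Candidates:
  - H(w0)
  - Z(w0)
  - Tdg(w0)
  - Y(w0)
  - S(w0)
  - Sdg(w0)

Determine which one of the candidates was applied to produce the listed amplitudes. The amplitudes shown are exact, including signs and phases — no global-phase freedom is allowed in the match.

The applied gate was Z(w0).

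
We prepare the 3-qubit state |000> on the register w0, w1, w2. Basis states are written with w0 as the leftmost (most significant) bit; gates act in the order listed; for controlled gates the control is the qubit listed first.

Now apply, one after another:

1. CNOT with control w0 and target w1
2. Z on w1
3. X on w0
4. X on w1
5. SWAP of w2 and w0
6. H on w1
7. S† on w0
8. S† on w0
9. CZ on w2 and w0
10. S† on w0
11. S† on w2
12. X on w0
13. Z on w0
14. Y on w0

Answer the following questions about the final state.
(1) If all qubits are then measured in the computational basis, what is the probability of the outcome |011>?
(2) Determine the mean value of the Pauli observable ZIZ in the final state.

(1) A full measurement returns |011> with probability 1/2.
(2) The observable ZIZ averages to -1.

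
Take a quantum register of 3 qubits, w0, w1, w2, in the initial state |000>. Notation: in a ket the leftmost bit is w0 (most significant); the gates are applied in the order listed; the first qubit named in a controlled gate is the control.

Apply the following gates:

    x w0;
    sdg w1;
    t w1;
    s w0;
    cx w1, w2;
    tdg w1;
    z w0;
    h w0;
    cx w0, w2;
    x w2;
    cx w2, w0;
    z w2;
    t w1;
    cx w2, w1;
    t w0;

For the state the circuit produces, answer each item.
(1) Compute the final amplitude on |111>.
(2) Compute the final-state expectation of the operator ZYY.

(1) The amplitude on |111> is sqrt(2)*exp(3*I*pi/4)/2.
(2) The expectation value of ZYY is 1.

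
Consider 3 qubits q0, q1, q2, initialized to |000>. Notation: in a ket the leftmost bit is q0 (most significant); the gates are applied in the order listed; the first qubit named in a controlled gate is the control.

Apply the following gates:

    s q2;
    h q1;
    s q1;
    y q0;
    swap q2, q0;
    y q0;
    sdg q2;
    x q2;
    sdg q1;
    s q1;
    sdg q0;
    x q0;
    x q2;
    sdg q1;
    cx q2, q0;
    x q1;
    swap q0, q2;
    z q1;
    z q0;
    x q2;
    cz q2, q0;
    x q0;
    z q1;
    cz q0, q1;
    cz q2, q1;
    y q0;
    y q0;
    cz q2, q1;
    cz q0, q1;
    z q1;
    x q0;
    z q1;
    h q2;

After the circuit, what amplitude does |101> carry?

The amplitude on |101> is -1/2. Key observation: the block from step 23 through step 30 cancels to the identity and can be dropped.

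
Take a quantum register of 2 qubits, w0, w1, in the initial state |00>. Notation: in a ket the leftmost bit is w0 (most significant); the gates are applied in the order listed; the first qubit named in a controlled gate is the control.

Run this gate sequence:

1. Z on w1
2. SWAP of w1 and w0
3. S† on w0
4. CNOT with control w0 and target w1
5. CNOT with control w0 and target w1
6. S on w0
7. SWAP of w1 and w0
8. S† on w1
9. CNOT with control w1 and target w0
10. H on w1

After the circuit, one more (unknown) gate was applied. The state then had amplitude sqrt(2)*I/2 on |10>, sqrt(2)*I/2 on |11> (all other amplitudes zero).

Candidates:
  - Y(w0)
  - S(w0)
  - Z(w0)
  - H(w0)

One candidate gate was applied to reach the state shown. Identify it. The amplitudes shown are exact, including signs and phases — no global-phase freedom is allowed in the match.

The unique candidate consistent with the amplitudes is Y(w0). Key observation: gates 2-7 undo each other exactly, leaving only the rest of the circuit to track.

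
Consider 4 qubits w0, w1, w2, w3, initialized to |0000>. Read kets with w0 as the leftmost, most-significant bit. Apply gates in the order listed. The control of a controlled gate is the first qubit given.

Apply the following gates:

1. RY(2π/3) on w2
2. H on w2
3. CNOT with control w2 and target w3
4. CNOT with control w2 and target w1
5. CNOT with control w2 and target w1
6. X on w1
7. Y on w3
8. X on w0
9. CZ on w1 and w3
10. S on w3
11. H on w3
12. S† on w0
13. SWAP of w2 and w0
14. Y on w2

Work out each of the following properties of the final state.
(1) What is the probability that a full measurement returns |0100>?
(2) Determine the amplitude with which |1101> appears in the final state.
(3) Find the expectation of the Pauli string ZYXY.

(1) The probability of measuring |0100> is sqrt(3)/8 + 1/4. Key observation: steps 4-5 multiply out to the identity, so the circuit reduces to the remaining gates.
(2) |1101> carries amplitude I*(1 - sqrt(3))/4 in the final state.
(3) The observable ZYXY averages to 0.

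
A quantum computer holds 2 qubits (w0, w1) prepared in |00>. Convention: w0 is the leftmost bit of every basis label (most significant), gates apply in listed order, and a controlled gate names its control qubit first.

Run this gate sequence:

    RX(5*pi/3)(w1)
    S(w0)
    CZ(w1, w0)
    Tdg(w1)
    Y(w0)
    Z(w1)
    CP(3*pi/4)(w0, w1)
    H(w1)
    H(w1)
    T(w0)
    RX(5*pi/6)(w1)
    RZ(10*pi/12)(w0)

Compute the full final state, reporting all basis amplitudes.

The final amplitudes are 0 on |00>, 0 on |01>, -sqrt(6)*exp(2*I*pi/3)/8 - sqrt(2)*exp(2*I*pi/3)/8 - sqrt(6)*exp(I*pi/6)/8 + 3*sqrt(2)*exp(I*pi/6)/8 on |10>, -3*sqrt(2)*exp(2*I*pi/3)/8 - sqrt(6)*exp(2*I*pi/3)/8 - sqrt(2)*exp(I*pi/6)/8 + sqrt(6)*exp(I*pi/6)/8 on |11>. Key observation: steps 8-9 multiply out to the identity, so the circuit reduces to the remaining gates.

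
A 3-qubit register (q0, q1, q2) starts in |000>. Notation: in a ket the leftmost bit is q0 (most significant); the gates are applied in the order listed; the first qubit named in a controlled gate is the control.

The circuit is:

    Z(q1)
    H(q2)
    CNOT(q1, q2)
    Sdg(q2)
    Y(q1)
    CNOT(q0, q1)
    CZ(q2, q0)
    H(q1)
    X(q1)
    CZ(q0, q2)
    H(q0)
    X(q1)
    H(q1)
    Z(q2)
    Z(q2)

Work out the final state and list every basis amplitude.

The final amplitudes are 0 on |000>, 0 on |001>, I/2 on |010>, 1/2 on |011>, 0 on |100>, 0 on |101>, I/2 on |110>, 1/2 on |111>.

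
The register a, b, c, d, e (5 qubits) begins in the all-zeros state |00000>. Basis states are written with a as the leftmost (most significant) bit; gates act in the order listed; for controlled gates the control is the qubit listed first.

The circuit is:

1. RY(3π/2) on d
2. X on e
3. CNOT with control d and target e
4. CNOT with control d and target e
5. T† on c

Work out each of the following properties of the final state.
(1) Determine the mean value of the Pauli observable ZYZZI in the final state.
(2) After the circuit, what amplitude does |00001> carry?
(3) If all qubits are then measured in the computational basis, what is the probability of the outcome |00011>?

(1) The expectation value of ZYZZI is 0. Key observation: steps 3-4 multiply out to the identity, so the circuit reduces to the remaining gates.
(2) |00001> carries amplitude -sqrt(2)/2 in the final state.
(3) A full measurement returns |00011> with probability 1/2.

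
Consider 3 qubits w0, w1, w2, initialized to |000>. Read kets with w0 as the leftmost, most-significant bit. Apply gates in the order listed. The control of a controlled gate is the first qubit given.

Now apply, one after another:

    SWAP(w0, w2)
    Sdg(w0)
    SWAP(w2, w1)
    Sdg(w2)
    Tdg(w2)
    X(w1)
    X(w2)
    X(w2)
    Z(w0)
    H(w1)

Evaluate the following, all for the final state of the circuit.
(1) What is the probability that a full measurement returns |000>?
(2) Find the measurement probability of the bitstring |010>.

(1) A full measurement returns |000> with probability 1/2.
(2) Outcome |010> occurs with probability 1/2.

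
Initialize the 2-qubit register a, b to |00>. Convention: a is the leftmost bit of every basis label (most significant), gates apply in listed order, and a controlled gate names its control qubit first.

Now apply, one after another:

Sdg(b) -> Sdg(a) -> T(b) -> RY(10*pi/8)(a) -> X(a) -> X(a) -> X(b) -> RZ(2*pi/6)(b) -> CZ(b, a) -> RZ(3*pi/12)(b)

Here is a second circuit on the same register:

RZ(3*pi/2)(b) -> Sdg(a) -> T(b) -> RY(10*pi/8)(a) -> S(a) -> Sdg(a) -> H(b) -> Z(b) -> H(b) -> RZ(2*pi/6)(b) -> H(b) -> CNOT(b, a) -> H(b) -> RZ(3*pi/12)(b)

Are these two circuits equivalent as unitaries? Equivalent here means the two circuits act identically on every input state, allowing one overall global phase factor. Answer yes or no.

No — the two circuits implement different unitaries, even allowing a global phase.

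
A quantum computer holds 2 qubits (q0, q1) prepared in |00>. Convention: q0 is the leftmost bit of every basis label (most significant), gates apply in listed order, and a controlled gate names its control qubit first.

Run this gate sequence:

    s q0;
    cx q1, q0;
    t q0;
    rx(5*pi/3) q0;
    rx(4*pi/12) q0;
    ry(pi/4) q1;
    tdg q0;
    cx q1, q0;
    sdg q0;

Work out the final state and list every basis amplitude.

The final amplitudes are -sqrt(sqrt(2) + 2)/2 on |00>, 0 on |01>, 0 on |10>, I*sqrt(2 - sqrt(2))/2 on |11>.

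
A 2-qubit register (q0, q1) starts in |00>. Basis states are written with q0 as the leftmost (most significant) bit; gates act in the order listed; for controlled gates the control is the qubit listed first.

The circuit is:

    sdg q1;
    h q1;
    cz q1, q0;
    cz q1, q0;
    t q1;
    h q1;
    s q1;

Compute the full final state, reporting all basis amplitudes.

After the circuit, the state carries amplitude 1/2 + exp(I*pi/4)/2 on |00>, -exp(3*I*pi/4)/2 + I/2 on |01>, 0 on |10>, 0 on |11>.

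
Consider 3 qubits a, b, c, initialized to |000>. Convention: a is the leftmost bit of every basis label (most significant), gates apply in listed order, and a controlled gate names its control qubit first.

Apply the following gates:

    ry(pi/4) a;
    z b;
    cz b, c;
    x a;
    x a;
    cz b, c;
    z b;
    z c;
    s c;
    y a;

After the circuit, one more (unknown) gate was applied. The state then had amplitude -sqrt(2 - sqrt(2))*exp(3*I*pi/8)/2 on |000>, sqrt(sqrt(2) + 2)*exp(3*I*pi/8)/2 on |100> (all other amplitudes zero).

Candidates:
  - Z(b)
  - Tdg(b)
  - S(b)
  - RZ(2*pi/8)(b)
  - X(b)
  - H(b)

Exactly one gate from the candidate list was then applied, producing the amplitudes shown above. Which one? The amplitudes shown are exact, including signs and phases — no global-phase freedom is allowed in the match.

It was RZ(2*pi/8)(b) that produced the state shown.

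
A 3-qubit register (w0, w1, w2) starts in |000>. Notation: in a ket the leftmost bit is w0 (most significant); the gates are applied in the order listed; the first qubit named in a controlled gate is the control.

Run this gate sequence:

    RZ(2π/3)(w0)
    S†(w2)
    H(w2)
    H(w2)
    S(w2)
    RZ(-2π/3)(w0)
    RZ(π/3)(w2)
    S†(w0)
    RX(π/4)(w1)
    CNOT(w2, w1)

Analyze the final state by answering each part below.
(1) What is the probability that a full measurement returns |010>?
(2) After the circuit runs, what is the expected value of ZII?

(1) A full measurement returns |010> with probability 1/2 - sqrt(2)/4. Key observation: steps 1-6 multiply out to the identity, so the circuit reduces to the remaining gates.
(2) The expectation value of ZII is 1.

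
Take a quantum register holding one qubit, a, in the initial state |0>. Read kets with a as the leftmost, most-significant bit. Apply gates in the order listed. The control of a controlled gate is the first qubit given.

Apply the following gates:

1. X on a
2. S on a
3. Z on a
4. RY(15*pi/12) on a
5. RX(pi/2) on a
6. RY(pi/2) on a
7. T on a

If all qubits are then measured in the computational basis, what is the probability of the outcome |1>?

The probability of measuring |1> is sqrt(2)/4 + 1/2.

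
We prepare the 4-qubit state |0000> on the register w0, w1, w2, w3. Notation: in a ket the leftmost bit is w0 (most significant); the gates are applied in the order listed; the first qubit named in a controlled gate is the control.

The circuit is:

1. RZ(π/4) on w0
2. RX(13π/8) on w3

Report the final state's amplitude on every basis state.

After the circuit, the state carries amplitude exp(7*I*pi/8)*cos(3*pi/16) on |0000>, -exp(3*I*pi/8)*sin(3*pi/16) on |0001>, and 0 on every other basis state.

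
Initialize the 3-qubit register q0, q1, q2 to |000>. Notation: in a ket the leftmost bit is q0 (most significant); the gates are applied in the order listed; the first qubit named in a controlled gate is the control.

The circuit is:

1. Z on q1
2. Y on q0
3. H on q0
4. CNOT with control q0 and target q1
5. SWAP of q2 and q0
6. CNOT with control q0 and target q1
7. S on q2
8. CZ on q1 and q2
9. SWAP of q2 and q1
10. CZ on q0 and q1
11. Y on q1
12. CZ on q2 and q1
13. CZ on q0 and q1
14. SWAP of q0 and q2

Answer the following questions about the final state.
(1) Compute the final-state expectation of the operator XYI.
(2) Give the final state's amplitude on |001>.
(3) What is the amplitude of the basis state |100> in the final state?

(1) In the final state, XYI has expectation 1.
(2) |001> carries amplitude 0 in the final state.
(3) |100> carries amplitude sqrt(2)*I/2 in the final state.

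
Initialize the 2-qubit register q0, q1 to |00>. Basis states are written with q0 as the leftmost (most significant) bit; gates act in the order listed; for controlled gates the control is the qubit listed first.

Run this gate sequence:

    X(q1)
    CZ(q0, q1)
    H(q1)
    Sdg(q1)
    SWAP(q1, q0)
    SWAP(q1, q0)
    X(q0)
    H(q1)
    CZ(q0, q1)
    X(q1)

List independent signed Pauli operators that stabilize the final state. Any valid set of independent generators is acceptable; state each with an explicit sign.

One valid set of independent stabilizer generators is -IY, -ZI (any independent generating set of the same group is equally correct).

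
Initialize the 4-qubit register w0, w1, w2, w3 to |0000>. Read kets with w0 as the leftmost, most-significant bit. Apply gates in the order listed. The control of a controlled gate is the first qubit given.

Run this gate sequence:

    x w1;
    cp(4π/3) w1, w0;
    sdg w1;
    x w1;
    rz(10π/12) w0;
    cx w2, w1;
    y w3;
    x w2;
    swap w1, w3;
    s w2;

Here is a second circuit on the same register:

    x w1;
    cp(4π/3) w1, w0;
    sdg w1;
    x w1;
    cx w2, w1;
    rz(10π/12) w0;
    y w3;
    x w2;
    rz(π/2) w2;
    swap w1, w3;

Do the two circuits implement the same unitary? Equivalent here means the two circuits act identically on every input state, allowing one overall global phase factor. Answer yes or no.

Yes, they are equivalent — the unitaries differ by at most a global phase.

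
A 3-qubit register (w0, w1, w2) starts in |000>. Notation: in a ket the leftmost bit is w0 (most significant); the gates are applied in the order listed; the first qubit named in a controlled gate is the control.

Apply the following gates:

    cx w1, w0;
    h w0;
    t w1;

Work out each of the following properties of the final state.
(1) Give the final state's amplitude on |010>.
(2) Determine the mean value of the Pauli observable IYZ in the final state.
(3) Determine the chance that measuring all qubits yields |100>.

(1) |010> carries amplitude 0 in the final state.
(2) In the final state, IYZ has expectation 0.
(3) Outcome |100> occurs with probability 1/2.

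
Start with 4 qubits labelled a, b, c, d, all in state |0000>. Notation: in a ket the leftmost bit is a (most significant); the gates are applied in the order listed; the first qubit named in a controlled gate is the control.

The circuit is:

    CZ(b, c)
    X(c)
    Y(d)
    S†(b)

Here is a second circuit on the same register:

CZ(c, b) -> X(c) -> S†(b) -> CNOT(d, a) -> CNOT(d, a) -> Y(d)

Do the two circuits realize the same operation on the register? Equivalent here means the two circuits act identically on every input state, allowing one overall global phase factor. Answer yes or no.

Yes, they are equivalent — the unitaries differ by at most a global phase.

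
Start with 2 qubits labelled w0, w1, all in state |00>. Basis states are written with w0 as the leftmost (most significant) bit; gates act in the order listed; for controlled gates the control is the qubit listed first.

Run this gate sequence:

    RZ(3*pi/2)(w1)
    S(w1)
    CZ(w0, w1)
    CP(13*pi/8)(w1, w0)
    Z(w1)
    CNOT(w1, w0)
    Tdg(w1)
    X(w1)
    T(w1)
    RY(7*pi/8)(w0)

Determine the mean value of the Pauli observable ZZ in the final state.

The expectation value of ZZ is sqrt(sqrt(2) + 2)/2.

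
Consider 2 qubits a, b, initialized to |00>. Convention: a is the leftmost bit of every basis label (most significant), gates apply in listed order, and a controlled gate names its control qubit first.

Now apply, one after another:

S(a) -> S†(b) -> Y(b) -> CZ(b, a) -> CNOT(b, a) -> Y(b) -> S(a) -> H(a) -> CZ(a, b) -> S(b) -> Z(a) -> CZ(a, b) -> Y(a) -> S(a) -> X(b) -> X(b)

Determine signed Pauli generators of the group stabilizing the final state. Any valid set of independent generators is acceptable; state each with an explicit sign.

The final state is stabilized by the group generated by -YI, +IZ; other independent generating sets are equally valid.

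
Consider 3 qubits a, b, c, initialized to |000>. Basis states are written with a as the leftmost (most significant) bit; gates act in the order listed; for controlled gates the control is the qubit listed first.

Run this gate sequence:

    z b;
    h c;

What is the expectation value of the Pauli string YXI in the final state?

In the final state, YXI has expectation 0.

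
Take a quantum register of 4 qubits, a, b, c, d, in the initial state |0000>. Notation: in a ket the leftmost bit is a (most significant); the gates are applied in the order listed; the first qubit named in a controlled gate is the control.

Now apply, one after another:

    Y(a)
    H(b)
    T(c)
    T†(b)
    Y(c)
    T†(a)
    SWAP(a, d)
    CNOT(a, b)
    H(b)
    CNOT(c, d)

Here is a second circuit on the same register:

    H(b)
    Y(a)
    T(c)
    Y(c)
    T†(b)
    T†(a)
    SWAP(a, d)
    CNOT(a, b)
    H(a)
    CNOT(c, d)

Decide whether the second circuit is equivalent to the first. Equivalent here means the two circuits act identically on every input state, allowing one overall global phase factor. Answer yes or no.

No, they are not equivalent — no single phase factor reconciles the two unitaries.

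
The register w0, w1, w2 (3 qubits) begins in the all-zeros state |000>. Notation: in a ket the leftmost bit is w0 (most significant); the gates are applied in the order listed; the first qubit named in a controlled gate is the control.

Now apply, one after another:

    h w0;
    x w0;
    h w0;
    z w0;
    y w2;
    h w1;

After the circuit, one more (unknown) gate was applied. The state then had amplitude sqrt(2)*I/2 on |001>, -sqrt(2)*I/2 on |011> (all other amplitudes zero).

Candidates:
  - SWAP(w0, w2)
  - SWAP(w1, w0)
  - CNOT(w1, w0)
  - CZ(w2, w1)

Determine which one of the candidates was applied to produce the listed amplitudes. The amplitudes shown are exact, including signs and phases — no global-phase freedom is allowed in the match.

The unique candidate consistent with the amplitudes is CZ(w2, w1). Key observation: gates 1-4 undo each other exactly, leaving only the rest of the circuit to track.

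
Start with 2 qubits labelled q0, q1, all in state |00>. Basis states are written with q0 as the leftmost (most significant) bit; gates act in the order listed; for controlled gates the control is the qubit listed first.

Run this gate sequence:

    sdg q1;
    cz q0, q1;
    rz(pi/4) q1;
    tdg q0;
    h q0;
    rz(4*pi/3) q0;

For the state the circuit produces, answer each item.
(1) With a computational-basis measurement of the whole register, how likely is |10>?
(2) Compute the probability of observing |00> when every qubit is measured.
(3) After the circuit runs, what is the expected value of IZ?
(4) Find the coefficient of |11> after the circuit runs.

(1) The probability of measuring |10> is 1/2.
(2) Outcome |00> occurs with probability 1/2.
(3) The observable IZ averages to 1.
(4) The amplitude on |11> is 0.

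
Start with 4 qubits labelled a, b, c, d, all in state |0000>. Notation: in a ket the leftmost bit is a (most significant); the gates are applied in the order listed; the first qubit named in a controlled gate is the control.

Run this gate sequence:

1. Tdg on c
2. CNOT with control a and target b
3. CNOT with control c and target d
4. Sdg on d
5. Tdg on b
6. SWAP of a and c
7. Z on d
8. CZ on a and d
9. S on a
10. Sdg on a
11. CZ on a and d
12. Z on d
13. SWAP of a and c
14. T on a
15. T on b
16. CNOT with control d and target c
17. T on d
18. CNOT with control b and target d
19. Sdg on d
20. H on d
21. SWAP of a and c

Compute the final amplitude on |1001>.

The amplitude on |1001> is 0.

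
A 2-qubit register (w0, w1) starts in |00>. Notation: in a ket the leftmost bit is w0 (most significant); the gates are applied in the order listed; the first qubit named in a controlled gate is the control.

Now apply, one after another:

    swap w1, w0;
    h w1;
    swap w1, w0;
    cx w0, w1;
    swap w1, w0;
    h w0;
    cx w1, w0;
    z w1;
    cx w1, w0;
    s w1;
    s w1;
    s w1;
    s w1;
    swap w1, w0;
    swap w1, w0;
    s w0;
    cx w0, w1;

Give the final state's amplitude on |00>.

The final state's coefficient on |00> equals 1/2. Key observation: the block from step 10 through step 13 cancels to the identity and can be dropped.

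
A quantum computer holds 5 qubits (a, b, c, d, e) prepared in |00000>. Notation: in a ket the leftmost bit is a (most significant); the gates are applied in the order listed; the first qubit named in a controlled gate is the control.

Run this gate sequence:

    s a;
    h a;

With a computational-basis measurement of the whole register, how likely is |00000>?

The probability of measuring |00000> is 1/2.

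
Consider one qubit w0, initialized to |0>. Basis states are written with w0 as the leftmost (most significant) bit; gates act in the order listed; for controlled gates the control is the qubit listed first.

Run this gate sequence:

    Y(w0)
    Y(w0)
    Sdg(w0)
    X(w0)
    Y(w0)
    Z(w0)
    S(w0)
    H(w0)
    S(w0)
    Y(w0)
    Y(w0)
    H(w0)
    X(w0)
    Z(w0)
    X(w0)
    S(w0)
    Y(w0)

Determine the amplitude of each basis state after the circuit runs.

After the circuit, the state carries amplitude -1/2 - I/2 on |0>, -1/2 - I/2 on |1>.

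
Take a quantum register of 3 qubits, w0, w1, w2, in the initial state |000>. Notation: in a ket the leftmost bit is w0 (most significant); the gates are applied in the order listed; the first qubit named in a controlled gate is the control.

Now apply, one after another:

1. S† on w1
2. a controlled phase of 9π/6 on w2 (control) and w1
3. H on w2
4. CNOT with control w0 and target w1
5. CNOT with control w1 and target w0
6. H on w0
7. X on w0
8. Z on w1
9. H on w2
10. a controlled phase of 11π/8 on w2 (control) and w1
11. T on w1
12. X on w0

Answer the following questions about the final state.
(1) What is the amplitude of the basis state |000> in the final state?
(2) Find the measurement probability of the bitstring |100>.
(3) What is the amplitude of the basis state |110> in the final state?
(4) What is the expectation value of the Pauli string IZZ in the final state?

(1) |000> carries amplitude sqrt(2)/2 in the final state.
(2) Outcome |100> occurs with probability 1/2.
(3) The amplitude on |110> is 0.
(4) The observable IZZ averages to 1.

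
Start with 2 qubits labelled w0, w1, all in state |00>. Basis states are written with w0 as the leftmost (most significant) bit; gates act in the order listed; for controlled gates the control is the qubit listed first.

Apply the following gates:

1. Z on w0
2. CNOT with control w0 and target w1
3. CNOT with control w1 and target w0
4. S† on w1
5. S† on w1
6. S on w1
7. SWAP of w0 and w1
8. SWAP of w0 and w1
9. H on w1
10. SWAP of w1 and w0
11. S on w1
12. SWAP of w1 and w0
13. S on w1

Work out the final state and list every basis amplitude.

After the circuit, the state carries amplitude sqrt(2)/2 on |00>, sqrt(2)*I/2 on |01>, 0 on |10>, 0 on |11>. Key observation: gates 7-8 undo each other exactly, leaving only the rest of the circuit to track.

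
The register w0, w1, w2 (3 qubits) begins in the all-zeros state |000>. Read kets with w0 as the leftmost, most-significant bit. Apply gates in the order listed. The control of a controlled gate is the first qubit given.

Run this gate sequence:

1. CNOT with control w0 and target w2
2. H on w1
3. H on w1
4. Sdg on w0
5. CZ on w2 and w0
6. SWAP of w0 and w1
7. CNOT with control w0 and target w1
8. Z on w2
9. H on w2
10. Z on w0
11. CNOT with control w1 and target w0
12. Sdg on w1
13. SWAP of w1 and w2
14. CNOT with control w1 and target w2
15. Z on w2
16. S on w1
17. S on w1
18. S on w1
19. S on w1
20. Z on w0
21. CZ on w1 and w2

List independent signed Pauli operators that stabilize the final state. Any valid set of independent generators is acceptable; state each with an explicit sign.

One valid set of independent stabilizer generators is +IXX, +ZII, +IZZ (any independent generating set of the same group is equally correct). Key observation: steps 16-19 multiply out to the identity, so the circuit reduces to the remaining gates.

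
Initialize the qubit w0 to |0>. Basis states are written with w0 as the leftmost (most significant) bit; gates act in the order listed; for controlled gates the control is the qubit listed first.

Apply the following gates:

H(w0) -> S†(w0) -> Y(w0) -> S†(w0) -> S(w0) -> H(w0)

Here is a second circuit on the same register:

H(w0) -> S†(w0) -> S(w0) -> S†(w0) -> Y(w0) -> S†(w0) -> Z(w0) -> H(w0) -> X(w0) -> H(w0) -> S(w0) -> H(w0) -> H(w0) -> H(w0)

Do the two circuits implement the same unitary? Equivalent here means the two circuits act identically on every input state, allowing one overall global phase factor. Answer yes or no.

Yes, they are equivalent — the unitaries differ by at most a global phase.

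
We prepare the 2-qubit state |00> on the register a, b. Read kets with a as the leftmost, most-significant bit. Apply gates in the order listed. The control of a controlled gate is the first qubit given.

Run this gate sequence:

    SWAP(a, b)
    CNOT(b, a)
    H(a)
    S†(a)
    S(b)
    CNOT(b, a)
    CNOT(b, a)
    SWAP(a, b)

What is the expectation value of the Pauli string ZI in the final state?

In the final state, ZI has expectation 1.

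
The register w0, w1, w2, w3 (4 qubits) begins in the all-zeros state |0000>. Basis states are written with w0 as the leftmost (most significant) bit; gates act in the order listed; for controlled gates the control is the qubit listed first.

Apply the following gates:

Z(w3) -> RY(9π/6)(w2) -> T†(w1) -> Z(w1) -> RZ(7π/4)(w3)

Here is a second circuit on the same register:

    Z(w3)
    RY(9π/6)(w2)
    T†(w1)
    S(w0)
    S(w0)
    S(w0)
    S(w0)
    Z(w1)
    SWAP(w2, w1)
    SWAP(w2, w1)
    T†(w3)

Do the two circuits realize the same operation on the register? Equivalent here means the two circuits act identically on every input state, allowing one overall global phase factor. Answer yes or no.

Yes — the two circuits implement the same unitary up to a global phase.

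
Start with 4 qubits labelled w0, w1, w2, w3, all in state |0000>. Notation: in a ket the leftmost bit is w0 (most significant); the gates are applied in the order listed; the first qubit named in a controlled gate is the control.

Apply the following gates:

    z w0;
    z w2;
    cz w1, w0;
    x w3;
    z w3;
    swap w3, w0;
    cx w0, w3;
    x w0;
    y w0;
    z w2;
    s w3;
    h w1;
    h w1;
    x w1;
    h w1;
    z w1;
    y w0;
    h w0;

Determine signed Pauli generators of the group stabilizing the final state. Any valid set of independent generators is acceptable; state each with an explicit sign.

The final state is stabilized by the group generated by +XIII, +IXII, +IIZI, -IIIZ; other independent generating sets are equally valid.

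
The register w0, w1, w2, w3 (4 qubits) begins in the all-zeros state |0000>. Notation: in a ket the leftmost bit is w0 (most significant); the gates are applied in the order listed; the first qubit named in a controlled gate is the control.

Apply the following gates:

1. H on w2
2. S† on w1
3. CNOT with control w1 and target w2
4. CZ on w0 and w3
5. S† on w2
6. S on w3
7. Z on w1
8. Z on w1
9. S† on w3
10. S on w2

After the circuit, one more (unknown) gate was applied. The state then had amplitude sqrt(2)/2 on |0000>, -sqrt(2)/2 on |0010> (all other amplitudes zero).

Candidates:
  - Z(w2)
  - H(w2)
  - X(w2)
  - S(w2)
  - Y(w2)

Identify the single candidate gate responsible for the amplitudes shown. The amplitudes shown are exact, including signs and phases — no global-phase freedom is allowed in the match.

It was Z(w2) that produced the state shown.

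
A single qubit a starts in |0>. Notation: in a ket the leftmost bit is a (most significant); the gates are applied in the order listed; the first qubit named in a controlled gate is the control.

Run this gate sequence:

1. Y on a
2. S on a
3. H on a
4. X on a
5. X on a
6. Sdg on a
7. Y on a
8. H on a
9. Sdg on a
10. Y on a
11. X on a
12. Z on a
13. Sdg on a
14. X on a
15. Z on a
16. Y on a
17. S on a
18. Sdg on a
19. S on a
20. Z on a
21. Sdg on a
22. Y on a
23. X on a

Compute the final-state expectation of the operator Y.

The observable Y averages to 1.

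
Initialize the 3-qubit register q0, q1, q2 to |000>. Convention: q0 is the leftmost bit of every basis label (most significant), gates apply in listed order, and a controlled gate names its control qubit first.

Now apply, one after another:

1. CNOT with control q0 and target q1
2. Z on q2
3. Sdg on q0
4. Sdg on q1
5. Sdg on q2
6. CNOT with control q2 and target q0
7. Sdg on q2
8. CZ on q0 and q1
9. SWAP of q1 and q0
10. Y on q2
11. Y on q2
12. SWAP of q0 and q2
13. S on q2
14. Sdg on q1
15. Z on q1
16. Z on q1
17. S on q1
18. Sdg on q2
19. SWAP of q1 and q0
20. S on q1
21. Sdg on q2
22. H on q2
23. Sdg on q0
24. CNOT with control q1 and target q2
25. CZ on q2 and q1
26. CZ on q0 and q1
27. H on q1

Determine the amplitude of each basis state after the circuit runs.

The final amplitudes are 1/2 on |000>, 1/2 on |001>, 1/2 on |010>, 1/2 on |011>, 0 on |100>, 0 on |101>, 0 on |110>, 0 on |111>. Key observation: gates 13-18 undo each other exactly, leaving only the rest of the circuit to track.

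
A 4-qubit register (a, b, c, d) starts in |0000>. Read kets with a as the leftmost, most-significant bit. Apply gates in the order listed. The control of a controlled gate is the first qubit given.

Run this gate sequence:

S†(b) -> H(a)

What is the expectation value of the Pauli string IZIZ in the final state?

In the final state, IZIZ has expectation 1.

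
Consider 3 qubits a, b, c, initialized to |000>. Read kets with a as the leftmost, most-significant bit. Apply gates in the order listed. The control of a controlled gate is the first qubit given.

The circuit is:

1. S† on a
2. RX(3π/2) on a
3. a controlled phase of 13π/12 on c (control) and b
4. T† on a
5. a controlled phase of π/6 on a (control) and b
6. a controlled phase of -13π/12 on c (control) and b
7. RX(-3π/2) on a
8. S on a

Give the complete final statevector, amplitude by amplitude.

The final amplitudes are 1/2 - exp(3*I*pi/4)/2 on |000>, 1/2 + exp(3*I*pi/4)/2 on |100>, and 0 on every other basis state.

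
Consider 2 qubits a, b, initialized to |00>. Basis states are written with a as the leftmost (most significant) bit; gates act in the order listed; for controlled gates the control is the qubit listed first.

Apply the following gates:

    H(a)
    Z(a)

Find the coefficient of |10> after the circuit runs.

The final state's coefficient on |10> equals -sqrt(2)/2.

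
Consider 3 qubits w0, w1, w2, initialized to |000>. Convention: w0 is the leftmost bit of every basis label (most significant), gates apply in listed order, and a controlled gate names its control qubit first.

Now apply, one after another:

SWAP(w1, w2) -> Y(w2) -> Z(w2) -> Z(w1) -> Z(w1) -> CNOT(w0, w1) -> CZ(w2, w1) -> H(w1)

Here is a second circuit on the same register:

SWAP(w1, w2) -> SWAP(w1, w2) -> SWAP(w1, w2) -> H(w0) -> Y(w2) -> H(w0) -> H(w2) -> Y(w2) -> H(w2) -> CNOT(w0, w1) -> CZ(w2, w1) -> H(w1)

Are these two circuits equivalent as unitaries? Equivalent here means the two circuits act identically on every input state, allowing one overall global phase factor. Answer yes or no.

No — the two circuits implement different unitaries, even allowing a global phase.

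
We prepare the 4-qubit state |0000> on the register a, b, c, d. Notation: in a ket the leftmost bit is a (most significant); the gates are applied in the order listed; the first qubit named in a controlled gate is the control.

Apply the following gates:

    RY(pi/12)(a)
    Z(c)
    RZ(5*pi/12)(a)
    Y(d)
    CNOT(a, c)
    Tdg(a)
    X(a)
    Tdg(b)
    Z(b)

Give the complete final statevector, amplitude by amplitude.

The resulting statevector has amplitude -sqrt(3)*I*sqrt(1/2 - sqrt(2)/4)*exp(-I*pi/24)/2 + I*sqrt(sqrt(2)/4 + 1/2)*exp(-I*pi/24)/2 on |0011>, I*sqrt(1/2 - sqrt(2)/4)*exp(-5*I*pi/24)/2 + sqrt(3)*I*sqrt(sqrt(2)/4 + 1/2)*exp(-5*I*pi/24)/2 on |1001>, and 0 on every other basis state.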